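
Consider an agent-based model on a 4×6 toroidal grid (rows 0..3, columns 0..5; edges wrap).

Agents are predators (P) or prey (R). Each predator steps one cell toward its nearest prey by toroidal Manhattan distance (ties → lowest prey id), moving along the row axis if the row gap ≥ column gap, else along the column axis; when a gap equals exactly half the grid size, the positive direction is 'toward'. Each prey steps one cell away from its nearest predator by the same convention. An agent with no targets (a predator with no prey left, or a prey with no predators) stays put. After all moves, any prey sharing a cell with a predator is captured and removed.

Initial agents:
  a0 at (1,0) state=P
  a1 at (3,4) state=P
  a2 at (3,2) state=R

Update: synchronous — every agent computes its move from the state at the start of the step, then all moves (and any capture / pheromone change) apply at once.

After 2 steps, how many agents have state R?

t=1: a0@(2,0):P a1@(3,3):P a2@(3,1):R
t=2: a0@(3,0):P a1@(3,2):P a2@(0,1):R

1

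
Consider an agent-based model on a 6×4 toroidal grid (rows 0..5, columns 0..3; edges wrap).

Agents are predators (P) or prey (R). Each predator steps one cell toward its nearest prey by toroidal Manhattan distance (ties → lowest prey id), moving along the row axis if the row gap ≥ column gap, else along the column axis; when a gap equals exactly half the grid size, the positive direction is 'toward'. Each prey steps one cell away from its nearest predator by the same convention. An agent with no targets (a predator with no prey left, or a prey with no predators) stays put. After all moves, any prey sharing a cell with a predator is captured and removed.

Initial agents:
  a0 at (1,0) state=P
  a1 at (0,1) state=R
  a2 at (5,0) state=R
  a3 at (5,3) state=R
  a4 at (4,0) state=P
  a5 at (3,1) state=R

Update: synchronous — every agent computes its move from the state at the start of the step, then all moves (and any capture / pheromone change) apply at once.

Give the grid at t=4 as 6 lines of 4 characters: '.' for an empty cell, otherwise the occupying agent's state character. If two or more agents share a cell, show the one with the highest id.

RP..
....
....
.R..
....
R..P

t=1: a0@(0,0):P a1@(5,1):R a3@(0,3):R a4@(5,0):P a5@(2,1):R
t=2: a0@(0,3):P a1@(5,2):R a3@(0,2):R a4@(5,1):P a5@(3,1):R
t=3: a0@(0,2):P a1@(5,3):R a3@(0,1):R a4@(5,2):P a5@(2,1):R
t=4: a0@(0,1):P a1@(5,0):R a3@(0,0):R a4@(5,3):P a5@(3,1):R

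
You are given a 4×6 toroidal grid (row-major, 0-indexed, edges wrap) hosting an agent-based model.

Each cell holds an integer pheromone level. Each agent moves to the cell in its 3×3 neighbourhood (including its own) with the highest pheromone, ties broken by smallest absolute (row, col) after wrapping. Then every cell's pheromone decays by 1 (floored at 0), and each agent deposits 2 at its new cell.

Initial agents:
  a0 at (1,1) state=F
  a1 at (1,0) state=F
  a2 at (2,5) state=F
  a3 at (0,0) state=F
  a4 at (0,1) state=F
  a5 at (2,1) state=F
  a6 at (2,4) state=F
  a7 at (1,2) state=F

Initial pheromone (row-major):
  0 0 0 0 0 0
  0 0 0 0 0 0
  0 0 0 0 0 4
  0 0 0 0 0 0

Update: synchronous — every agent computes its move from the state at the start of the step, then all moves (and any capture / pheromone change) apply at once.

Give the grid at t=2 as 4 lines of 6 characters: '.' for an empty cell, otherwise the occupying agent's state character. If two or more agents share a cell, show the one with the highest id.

F.....
......
.....F
......

t=1: a0@(0,0) a1@(2,5) a2@(2,5) a3@(0,0) a4@(0,0) a5@(1,0) a6@(2,5) a7@(0,1) | pheromone: 6 2 0 0 0 0 / 2 0 0 0 0 0 / 0 0 0 0 0 9 / 0 0 0 0 0 0
t=2: a0@(0,0) a1@(2,5) a2@(2,5) a3@(0,0) a4@(0,0) a5@(2,5) a6@(2,5) a7@(0,0) | pheromone: 13 1 0 0 0 0 / 1 0 0 0 0 0 / 0 0 0 0 0 16 / 0 0 0 0 0 0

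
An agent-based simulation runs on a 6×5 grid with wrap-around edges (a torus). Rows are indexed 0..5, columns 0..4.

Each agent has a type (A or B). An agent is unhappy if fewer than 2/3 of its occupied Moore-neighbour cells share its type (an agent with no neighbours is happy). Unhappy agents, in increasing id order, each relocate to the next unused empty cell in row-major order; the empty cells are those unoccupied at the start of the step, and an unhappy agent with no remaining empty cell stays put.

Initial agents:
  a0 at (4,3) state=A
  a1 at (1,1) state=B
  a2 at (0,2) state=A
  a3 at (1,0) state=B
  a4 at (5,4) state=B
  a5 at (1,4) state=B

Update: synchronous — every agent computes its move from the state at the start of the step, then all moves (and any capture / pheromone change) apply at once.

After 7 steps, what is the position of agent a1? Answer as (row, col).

t=1: a0@(0,0):A a1@(0,1):B a2@(0,3):A a3@(1,0):B a4@(0,4):B a5@(1,4):B
t=2: a0@(0,2):A a1@(1,1):B a2@(1,2):A a3@(1,0):B a4@(1,3):B a5@(2,0):B
t=3: a0@(0,0):A a1@(0,1):B a2@(0,3):A a3@(1,0):B a4@(0,4):B a5@(2,0):B
t=4: a0@(0,2):A a1@(1,1):B a2@(1,2):A a3@(1,0):B a4@(1,3):B a5@(2,0):B
t=5: a0@(0,0):A a1@(0,1):B a2@(0,3):A a3@(1,0):B a4@(0,4):B a5@(2,0):B
t=6: a0@(0,2):A a1@(1,1):B a2@(1,2):A a3@(1,0):B a4@(1,3):B a5@(2,0):B
t=7: a0@(0,0):A a1@(0,1):B a2@(0,3):A a3@(1,0):B a4@(0,4):B a5@(2,0):B

(0, 1)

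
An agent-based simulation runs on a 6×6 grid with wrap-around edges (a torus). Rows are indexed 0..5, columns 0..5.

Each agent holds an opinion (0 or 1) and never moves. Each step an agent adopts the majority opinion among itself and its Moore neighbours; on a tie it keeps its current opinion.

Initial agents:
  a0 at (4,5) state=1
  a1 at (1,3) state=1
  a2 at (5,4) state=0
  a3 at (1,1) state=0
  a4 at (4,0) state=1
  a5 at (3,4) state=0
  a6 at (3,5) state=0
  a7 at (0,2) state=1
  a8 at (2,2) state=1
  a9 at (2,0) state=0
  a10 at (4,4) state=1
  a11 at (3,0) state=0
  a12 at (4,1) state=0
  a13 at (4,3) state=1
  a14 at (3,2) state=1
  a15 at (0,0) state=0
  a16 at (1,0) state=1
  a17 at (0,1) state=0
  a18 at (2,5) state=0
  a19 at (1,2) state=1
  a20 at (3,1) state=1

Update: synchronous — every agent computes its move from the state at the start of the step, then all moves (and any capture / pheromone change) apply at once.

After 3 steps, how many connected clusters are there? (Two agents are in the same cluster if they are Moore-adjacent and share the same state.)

t=1: a0@(4,5):0 a1@(1,3):1 a2@(5,4):1 a3@(1,1):0 a4@(4,0):1 a5@(3,4):0 a6@(3,5):0 a7@(0,2):1 a8@(2,2):1 a9@(2,0):0 a10@(4,4):1 a11@(3,0):0 a12@(4,1):1 a13@(4,3):1 a14@(3,2):1 a15@(0,0):0 a16@(1,0):0 a17@(0,1):0 a18@(2,5):0 a19@(1,2):1 a20@(3,1):1
t=2: (unchanged — steady state)

2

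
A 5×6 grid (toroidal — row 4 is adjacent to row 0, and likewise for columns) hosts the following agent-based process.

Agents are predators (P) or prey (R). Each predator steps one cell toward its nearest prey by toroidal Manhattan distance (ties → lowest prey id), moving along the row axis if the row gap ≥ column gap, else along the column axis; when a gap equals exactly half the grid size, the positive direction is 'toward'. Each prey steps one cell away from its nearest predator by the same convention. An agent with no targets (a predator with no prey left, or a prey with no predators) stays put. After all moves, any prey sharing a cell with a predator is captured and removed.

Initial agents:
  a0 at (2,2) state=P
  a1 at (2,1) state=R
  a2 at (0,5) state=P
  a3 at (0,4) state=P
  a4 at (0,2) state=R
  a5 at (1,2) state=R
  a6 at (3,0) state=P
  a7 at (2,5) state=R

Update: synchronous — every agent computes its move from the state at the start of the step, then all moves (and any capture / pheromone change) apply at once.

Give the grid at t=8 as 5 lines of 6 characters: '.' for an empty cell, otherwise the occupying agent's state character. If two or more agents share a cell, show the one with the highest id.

......
...P..
...PP.
....RR
......

t=1: a0@(2,1):P a2@(1,5):P a3@(0,3):P a4@(4,2):R a5@(0,2):R a6@(2,0):P a7@(3,5):R
t=2: a0@(3,1):P a2@(2,5):P a3@(0,2):P a4@(3,2):R a5@(0,1):R a6@(3,0):P a7@(4,5):R
t=3: a0@(3,2):P a2@(3,5):P a3@(0,1):P a4@(3,3):R a5@(0,0):R a6@(3,1):P a7@(0,5):R
t=4: a0@(3,3):P a2@(3,4):P a3@(0,0):P a5@(0,5):R a6@(3,2):P a7@(1,5):R
t=5: a0@(4,3):P a2@(4,4):P a3@(0,5):P a5@(0,4):R a6@(3,3):P a7@(2,5):R
t=6: a0@(0,3):P a2@(0,4):P a3@(0,4):P a5@(1,4):R a6@(4,3):P a7@(3,5):R
t=7: a0@(1,3):P a2@(1,4):P a3@(1,4):P a5@(2,4):R a6@(0,3):P a7@(2,5):R
t=8: a0@(2,3):P a2@(2,4):P a3@(2,4):P a5@(3,4):R a6@(1,3):P a7@(3,5):R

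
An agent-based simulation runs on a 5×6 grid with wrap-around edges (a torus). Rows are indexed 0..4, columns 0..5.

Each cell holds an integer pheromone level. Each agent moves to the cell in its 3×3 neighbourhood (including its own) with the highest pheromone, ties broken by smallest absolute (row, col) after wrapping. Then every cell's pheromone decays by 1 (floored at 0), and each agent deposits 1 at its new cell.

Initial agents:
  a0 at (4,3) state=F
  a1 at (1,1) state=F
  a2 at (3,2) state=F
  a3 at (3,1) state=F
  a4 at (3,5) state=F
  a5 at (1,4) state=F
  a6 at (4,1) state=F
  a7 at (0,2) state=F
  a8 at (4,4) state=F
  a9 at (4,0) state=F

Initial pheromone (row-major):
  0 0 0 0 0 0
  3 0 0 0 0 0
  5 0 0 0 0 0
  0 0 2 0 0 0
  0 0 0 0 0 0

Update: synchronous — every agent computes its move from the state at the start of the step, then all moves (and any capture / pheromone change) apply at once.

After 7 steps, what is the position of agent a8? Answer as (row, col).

(0, 3)

t=1: a0@(3,2) a1@(2,0) a2@(3,2) a3@(2,0) a4@(2,0) a5@(0,3) a6@(3,2) a7@(0,1) a8@(0,3) a9@(0,0) | pheromone: 1 1 0 2 0 0 / 2 0 0 0 0 0 / 7 0 0 0 0 0 / 0 0 4 0 0 0 / 0 0 0 0 0 0
t=2: a0@(3,2) a1@(2,0) a2@(3,2) a3@(2,0) a4@(2,0) a5@(0,3) a6@(3,2) a7@(1,0) a8@(0,3) a9@(1,0) | pheromone: 0 0 0 3 0 0 / 3 0 0 0 0 0 / 9 0 0 0 0 0 / 0 0 6 0 0 0 / 0 0 0 0 0 0
t=3: a0@(3,2) a1@(2,0) a2@(3,2) a3@(2,0) a4@(2,0) a5@(0,3) a6@(3,2) a7@(2,0) a8@(0,3) a9@(2,0) | pheromone: 0 0 0 4 0 0 / 2 0 0 0 0 0 / 13 0 0 0 0 0 / 0 0 8 0 0 0 / 0 0 0 0 0 0
t=4: a0@(3,2) a1@(2,0) a2@(3,2) a3@(2,0) a4@(2,0) a5@(0,3) a6@(3,2) a7@(2,0) a8@(0,3) a9@(2,0) | pheromone: 0 0 0 5 0 0 / 1 0 0 0 0 0 / 17 0 0 0 0 0 / 0 0 10 0 0 0 / 0 0 0 0 0 0
t=5: a0@(3,2) a1@(2,0) a2@(3,2) a3@(2,0) a4@(2,0) a5@(0,3) a6@(3,2) a7@(2,0) a8@(0,3) a9@(2,0) | pheromone: 0 0 0 6 0 0 / 0 0 0 0 0 0 / 21 0 0 0 0 0 / 0 0 12 0 0 0 / 0 0 0 0 0 0
t=6: a0@(3,2) a1@(2,0) a2@(3,2) a3@(2,0) a4@(2,0) a5@(0,3) a6@(3,2) a7@(2,0) a8@(0,3) a9@(2,0) | pheromone: 0 0 0 7 0 0 / 0 0 0 0 0 0 / 25 0 0 0 0 0 / 0 0 14 0 0 0 / 0 0 0 0 0 0
t=7: a0@(3,2) a1@(2,0) a2@(3,2) a3@(2,0) a4@(2,0) a5@(0,3) a6@(3,2) a7@(2,0) a8@(0,3) a9@(2,0) | pheromone: 0 0 0 8 0 0 / 0 0 0 0 0 0 / 29 0 0 0 0 0 / 0 0 16 0 0 0 / 0 0 0 0 0 0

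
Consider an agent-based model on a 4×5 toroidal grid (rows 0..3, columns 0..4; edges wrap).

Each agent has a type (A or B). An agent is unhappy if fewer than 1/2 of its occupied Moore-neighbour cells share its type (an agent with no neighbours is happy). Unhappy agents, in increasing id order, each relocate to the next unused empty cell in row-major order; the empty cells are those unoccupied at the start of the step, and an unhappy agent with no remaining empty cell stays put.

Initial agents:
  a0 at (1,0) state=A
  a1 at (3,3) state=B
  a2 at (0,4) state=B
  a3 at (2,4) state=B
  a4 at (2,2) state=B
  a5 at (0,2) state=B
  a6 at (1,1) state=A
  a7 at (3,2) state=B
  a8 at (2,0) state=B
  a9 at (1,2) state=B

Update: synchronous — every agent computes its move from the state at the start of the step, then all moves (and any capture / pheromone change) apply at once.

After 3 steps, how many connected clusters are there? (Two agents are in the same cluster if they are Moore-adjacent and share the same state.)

t=1: a0@(0,0):A a1@(3,3):B a2@(0,4):B a3@(2,4):B a4@(2,2):B a5@(0,2):B a6@(0,1):A a7@(3,2):B a8@(0,3):B a9@(1,2):B
t=2: a0@(0,0):A a1@(3,3):B a2@(0,4):B a3@(2,4):B a4@(2,2):B a5@(0,2):B a6@(1,0):A a7@(3,2):B a8@(0,3):B a9@(1,2):B
t=3: a0@(0,0):A a1@(3,3):B a2@(0,4):B a3@(2,4):B a4@(2,2):B a5@(0,2):B a6@(0,1):A a7@(3,2):B a8@(0,3):B a9@(1,2):B

2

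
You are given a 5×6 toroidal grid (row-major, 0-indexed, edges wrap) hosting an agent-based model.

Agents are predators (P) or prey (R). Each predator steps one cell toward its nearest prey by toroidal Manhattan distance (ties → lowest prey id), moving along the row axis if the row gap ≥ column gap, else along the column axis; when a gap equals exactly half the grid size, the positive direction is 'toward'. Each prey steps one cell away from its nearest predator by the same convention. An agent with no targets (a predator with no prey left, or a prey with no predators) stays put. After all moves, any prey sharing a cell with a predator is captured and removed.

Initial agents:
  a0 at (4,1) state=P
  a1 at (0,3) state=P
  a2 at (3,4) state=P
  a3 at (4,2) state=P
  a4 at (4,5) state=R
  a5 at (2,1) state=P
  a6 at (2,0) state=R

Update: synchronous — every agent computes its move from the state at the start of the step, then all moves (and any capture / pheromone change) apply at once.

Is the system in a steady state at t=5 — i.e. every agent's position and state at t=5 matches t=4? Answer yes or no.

yes

t=1: a0@(4,0):P a1@(0,4):P a2@(4,4):P a3@(4,3):P a5@(2,0):P a6@(2,5):R
t=2: a0@(3,0):P a1@(1,4):P a2@(3,4):P a3@(3,3):P a5@(2,5):P a6@(2,4):R
t=3: a0@(3,5):P a1@(2,4):P a2@(2,4):P a3@(2,3):P a5@(2,4):P a6@(3,4):R
t=4: a0@(3,4):P a1@(3,4):P a2@(3,4):P a3@(3,3):P a5@(3,4):P
t=5: (unchanged — steady state)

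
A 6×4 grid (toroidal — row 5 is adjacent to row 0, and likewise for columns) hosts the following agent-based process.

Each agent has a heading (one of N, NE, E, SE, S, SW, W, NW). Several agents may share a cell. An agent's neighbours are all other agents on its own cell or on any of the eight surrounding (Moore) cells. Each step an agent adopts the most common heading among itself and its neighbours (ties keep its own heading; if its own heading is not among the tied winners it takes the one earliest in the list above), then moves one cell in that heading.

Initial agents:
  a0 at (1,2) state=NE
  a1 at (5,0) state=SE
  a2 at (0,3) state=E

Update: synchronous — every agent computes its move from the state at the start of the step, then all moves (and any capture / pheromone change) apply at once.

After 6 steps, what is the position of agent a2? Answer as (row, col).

t=1: a0@(0,3):NE a1@(0,1):SE a2@(0,0):E
t=2: a0@(5,0):NE a1@(1,2):SE a2@(0,1):E
t=3: a0@(4,1):NE a1@(2,3):SE a2@(0,2):E
t=4: a0@(3,2):NE a1@(3,0):SE a2@(0,3):E
t=5: a0@(2,3):NE a1@(4,1):SE a2@(0,0):E
t=6: a0@(1,0):NE a1@(5,2):SE a2@(0,1):E

(0, 1)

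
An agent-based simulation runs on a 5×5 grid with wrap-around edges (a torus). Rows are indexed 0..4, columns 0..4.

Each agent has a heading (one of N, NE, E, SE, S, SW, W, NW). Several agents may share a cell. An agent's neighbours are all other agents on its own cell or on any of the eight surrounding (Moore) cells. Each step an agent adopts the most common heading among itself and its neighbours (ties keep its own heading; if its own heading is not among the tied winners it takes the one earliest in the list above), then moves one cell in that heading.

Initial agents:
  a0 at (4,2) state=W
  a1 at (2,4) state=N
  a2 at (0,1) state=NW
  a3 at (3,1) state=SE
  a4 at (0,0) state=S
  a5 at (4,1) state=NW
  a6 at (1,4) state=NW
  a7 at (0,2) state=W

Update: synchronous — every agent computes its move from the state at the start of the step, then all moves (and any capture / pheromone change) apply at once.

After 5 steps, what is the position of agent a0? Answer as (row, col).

t=1: a0@(4,1):W a1@(1,4):N a2@(4,0):NW a3@(4,2):SE a4@(4,4):NW a5@(3,0):NW a6@(0,3):NW a7@(0,1):W
t=2: a0@(4,0):W a1@(0,4):N a2@(3,4):NW a3@(4,1):W a4@(3,3):NW a5@(2,4):NW a6@(4,2):NW a7@(0,0):W
t=3: a0@(4,4):W a1@(0,3):W a2@(2,3):NW a3@(4,0):W a4@(2,2):NW a5@(1,3):NW a6@(3,1):NW a7@(0,4):W
t=4: a0@(4,3):W a1@(0,2):W a2@(1,2):NW a3@(4,4):W a4@(1,1):NW a5@(0,2):NW a6@(2,0):NW a7@(0,3):W
t=5: a0@(4,2):W a1@(0,1):W a2@(0,1):NW a3@(4,3):W a4@(0,0):NW a5@(4,1):NW a6@(1,4):NW a7@(0,2):W

(4, 2)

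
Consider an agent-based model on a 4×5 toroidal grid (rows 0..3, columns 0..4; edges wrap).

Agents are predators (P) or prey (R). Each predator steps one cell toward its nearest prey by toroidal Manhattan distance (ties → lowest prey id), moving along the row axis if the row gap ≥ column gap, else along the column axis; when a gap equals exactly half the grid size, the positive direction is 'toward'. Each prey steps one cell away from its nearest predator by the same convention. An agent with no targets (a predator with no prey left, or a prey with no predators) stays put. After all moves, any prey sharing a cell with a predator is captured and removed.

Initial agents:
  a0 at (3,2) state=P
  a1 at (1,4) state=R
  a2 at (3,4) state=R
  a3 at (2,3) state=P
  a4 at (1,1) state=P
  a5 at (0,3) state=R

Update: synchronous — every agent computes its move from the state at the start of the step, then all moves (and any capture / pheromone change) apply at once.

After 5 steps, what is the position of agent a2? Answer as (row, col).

t=1: a0@(3,3):P a1@(0,4):R a2@(3,0):R a3@(1,3):P a4@(1,0):P
t=2: a0@(0,3):P a1@(1,4):R a2@(3,1):R a3@(0,3):P a4@(0,0):P
t=3: a0@(1,3):P a1@(2,4):R a2@(2,1):R a3@(1,3):P a4@(1,0):P
t=4: a0@(2,3):P a1@(3,4):R a2@(3,1):R a3@(2,3):P a4@(2,0):P
t=5: a0@(3,3):P a1@(0,4):R a2@(0,1):R a3@(3,3):P a4@(3,0):P

(0, 1)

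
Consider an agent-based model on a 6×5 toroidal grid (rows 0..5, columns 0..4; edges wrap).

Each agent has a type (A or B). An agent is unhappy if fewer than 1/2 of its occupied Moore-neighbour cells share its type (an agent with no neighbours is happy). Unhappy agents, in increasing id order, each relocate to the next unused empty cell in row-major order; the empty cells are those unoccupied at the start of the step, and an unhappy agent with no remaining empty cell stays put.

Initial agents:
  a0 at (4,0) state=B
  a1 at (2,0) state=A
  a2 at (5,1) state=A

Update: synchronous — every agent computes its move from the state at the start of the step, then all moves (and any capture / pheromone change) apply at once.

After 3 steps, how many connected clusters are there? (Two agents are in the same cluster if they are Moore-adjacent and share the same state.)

3

t=1: a0@(0,0):B a1@(2,0):A a2@(0,1):A
t=2: a0@(0,2):B a1@(2,0):A a2@(0,3):A
t=3: a0@(0,0):B a1@(2,0):A a2@(0,1):A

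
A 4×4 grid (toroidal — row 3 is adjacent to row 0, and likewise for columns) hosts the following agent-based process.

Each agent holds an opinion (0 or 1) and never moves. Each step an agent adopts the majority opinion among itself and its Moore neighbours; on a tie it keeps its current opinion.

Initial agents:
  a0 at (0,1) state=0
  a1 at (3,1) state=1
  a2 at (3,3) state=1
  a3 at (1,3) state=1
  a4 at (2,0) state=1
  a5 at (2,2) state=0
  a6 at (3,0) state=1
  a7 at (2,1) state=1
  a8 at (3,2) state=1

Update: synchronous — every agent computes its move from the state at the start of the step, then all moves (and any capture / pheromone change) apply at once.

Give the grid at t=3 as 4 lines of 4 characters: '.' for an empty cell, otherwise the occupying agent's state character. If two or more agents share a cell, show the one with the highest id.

.1..
...1
111.
1111

t=1: a0@(0,1):1 a1@(3,1):1 a2@(3,3):1 a3@(1,3):1 a4@(2,0):1 a5@(2,2):1 a6@(3,0):1 a7@(2,1):1 a8@(3,2):1
t=2: (unchanged — steady state)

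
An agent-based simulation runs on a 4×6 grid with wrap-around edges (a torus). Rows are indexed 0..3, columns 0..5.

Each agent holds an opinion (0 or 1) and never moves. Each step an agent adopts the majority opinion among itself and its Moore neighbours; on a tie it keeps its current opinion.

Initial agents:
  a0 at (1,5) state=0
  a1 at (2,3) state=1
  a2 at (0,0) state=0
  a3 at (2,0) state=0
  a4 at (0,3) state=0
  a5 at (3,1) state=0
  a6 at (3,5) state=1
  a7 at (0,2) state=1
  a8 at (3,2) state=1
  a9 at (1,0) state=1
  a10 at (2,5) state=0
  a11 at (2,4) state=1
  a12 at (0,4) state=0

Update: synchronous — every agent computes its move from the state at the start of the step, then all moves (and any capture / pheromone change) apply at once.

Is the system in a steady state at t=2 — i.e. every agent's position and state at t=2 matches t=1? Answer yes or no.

t=1: a0@(1,5):0 a1@(2,3):1 a2@(0,0):0 a3@(2,0):0 a4@(0,3):0 a5@(3,1):0 a6@(3,5):0 a7@(0,2):1 a8@(3,2):1 a9@(1,0):0 a10@(2,5):0 a11@(2,4):1 a12@(0,4):0
t=2: a0@(1,5):0 a1@(2,3):1 a2@(0,0):0 a3@(2,0):0 a4@(0,3):0 a5@(3,1):0 a6@(3,5):0 a7@(0,2):1 a8@(3,2):1 a9@(1,0):0 a10@(2,5):0 a11@(2,4):0 a12@(0,4):0

no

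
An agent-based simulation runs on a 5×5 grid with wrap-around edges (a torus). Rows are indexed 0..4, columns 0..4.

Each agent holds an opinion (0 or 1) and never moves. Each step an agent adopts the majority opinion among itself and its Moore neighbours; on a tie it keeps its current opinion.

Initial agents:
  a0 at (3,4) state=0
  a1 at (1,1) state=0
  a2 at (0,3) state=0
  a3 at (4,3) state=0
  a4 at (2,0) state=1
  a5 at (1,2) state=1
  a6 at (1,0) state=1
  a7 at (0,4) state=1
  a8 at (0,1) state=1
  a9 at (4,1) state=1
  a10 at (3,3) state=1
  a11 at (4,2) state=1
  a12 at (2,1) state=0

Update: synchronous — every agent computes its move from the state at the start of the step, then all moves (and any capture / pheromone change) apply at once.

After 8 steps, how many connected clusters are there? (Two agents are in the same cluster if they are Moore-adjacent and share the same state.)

t=1: a0@(3,4):0 a1@(1,1):1 a2@(0,3):1 a3@(4,3):0 a4@(2,0):0 a5@(1,2):0 a6@(1,0):1 a7@(0,4):1 a8@(0,1):1 a9@(4,1):1 a10@(3,3):1 a11@(4,2):1 a12@(2,1):1
t=2: a0@(3,4):0 a1@(1,1):1 a2@(0,3):1 a3@(4,3):1 a4@(2,0):1 a5@(1,2):1 a6@(1,0):1 a7@(0,4):1 a8@(0,1):1 a9@(4,1):1 a10@(3,3):1 a11@(4,2):1 a12@(2,1):1
t=3: a0@(3,4):1 a1@(1,1):1 a2@(0,3):1 a3@(4,3):1 a4@(2,0):1 a5@(1,2):1 a6@(1,0):1 a7@(0,4):1 a8@(0,1):1 a9@(4,1):1 a10@(3,3):1 a11@(4,2):1 a12@(2,1):1
t=4: (unchanged — steady state)

1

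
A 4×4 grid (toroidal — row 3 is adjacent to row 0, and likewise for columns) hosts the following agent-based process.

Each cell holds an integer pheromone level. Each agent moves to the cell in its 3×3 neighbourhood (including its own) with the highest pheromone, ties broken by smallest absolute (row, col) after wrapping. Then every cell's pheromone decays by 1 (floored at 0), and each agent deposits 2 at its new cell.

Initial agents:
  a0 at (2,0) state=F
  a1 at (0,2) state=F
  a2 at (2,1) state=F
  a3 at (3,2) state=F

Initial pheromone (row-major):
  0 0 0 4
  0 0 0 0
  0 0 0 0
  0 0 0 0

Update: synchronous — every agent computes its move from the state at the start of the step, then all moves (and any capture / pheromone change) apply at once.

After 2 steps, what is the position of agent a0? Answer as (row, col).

(0, 3)

t=1: a0@(1,0) a1@(0,3) a2@(1,0) a3@(0,3) | pheromone: 0 0 0 7 / 4 0 0 0 / 0 0 0 0 / 0 0 0 0
t=2: a0@(0,3) a1@(0,3) a2@(0,3) a3@(0,3) | pheromone: 0 0 0 14 / 3 0 0 0 / 0 0 0 0 / 0 0 0 0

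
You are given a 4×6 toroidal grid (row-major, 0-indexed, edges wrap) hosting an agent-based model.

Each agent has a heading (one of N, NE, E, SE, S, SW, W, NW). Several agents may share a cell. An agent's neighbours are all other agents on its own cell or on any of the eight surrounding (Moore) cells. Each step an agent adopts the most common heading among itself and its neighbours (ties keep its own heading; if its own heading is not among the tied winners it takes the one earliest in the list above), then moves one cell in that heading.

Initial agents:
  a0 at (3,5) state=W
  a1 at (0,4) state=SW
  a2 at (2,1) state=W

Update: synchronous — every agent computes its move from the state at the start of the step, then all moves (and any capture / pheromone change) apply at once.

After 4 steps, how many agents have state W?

2

t=1: a0@(3,4):W a1@(1,3):SW a2@(2,0):W
t=2: a0@(3,3):W a1@(2,2):SW a2@(2,5):W
t=3: a0@(3,2):W a1@(3,1):SW a2@(2,4):W
t=4: a0@(3,1):W a1@(0,0):SW a2@(2,3):W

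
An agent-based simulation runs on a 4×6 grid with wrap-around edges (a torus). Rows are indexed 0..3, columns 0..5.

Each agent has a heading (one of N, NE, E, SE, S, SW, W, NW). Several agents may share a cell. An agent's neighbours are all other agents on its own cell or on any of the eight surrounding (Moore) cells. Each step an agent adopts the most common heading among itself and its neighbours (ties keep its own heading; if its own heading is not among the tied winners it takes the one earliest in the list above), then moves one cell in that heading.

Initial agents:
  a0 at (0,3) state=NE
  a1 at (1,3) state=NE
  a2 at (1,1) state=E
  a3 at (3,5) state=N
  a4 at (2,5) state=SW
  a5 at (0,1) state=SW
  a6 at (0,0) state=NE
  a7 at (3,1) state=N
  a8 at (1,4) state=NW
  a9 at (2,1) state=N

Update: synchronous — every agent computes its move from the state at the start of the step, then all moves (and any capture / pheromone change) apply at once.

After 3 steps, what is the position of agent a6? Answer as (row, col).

t=1: a0@(3,4):NE a1@(0,4):NE a2@(1,2):E a3@(2,5):N a4@(3,4):SW a5@(1,0):SW a6@(3,0):N a7@(2,1):N a8@(0,5):NE a9@(1,1):N
t=2: a0@(2,5):NE a1@(3,5):NE a2@(0,2):N a3@(1,5):N a4@(2,5):NE a5@(0,0):N a6@(2,0):N a7@(1,1):N a8@(3,0):NE a9@(0,1):N
t=3: a0@(1,0):NE a1@(2,0):NE a2@(3,2):N a3@(0,5):N a4@(1,0):NE a5@(3,0):N a6@(1,1):NE a7@(0,1):N a8@(2,1):NE a9@(3,1):N

(1, 1)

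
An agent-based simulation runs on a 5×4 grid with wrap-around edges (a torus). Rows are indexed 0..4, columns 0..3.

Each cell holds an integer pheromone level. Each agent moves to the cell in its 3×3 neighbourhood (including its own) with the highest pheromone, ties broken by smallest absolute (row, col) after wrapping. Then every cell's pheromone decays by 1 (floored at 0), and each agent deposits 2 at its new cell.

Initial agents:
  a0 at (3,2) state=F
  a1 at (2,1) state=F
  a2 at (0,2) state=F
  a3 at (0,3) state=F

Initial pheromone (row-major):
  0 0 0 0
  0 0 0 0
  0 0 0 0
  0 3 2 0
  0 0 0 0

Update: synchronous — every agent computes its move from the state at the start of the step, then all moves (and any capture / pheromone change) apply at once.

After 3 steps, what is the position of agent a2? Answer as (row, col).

(0, 0)

t=1: a0@(3,1) a1@(3,1) a2@(0,1) a3@(0,0) | pheromone: 2 2 0 0 / 0 0 0 0 / 0 0 0 0 / 0 6 1 0 / 0 0 0 0
t=2: a0@(3,1) a1@(3,1) a2@(0,0) a3@(0,0) | pheromone: 5 1 0 0 / 0 0 0 0 / 0 0 0 0 / 0 9 0 0 / 0 0 0 0
t=3: a0@(3,1) a1@(3,1) a2@(0,0) a3@(0,0) | pheromone: 8 0 0 0 / 0 0 0 0 / 0 0 0 0 / 0 12 0 0 / 0 0 0 0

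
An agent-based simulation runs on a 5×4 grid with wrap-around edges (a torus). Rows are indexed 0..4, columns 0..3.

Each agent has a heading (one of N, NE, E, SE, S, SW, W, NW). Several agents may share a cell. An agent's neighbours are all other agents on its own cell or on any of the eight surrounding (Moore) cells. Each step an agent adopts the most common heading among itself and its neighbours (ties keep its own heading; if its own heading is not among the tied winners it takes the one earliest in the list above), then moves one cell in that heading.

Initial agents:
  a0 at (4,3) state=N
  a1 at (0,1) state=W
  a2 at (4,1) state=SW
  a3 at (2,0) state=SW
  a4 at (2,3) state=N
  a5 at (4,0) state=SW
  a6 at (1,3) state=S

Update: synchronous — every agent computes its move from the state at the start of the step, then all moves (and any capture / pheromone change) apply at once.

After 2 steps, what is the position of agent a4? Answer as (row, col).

t=1: a0@(3,3):N a1@(1,0):SW a2@(0,0):SW a3@(3,3):SW a4@(1,3):N a5@(0,3):SW a6@(2,3):S
t=2: a0@(2,3):N a1@(2,3):SW a2@(1,3):SW a3@(4,2):SW a4@(2,2):SW a5@(1,2):SW a6@(1,3):N

(2, 2)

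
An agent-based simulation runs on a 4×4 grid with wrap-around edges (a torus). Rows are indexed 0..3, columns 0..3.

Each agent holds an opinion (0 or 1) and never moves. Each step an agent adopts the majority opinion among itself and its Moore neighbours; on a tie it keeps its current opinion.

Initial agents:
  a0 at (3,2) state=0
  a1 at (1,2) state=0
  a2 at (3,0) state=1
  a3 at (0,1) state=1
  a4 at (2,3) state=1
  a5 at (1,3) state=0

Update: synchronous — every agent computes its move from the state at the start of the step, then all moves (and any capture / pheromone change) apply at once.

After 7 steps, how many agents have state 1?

t=1: a0@(3,2):1 a1@(1,2):0 a2@(3,0):1 a3@(0,1):1 a4@(2,3):0 a5@(1,3):0
t=2: (unchanged — steady state)

3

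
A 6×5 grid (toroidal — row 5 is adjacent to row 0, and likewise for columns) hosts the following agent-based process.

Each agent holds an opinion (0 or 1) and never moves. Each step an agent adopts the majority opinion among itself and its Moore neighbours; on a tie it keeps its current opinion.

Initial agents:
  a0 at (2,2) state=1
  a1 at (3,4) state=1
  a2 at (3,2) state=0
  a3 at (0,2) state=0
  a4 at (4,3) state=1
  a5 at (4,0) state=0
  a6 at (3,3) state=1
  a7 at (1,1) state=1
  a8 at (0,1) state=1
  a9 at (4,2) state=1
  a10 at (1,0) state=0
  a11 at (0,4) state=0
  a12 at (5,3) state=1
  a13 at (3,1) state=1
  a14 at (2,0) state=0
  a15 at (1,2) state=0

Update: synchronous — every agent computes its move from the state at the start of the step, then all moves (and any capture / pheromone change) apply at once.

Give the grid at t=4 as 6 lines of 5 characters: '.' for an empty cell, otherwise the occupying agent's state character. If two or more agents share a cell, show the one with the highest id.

t=1: a0@(2,2):1 a1@(3,4):1 a2@(3,2):1 a3@(0,2):1 a4@(4,3):1 a5@(4,0):1 a6@(3,3):1 a7@(1,1):0 a8@(0,1):0 a9@(4,2):1 a10@(1,0):0 a11@(0,4):0 a12@(5,3):1 a13@(3,1):1 a14@(2,0):1 a15@(1,2):1
t=2: a0@(2,2):1 a1@(3,4):1 a2@(3,2):1 a3@(0,2):1 a4@(4,3):1 a5@(4,0):1 a6@(3,3):1 a7@(1,1):1 a8@(0,1):0 a9@(4,2):1 a10@(1,0):0 a11@(0,4):0 a12@(5,3):1 a13@(3,1):1 a14@(2,0):1 a15@(1,2):1
t=3: a0@(2,2):1 a1@(3,4):1 a2@(3,2):1 a3@(0,2):1 a4@(4,3):1 a5@(4,0):1 a6@(3,3):1 a7@(1,1):1 a8@(0,1):1 a9@(4,2):1 a10@(1,0):0 a11@(0,4):0 a12@(5,3):1 a13@(3,1):1 a14@(2,0):1 a15@(1,2):1
t=4: a0@(2,2):1 a1@(3,4):1 a2@(3,2):1 a3@(0,2):1 a4@(4,3):1 a5@(4,0):1 a6@(3,3):1 a7@(1,1):1 a8@(0,1):1 a9@(4,2):1 a10@(1,0):1 a11@(0,4):0 a12@(5,3):1 a13@(3,1):1 a14@(2,0):1 a15@(1,2):1

.11.0
111..
1.1..
.1111
1.11.
...1.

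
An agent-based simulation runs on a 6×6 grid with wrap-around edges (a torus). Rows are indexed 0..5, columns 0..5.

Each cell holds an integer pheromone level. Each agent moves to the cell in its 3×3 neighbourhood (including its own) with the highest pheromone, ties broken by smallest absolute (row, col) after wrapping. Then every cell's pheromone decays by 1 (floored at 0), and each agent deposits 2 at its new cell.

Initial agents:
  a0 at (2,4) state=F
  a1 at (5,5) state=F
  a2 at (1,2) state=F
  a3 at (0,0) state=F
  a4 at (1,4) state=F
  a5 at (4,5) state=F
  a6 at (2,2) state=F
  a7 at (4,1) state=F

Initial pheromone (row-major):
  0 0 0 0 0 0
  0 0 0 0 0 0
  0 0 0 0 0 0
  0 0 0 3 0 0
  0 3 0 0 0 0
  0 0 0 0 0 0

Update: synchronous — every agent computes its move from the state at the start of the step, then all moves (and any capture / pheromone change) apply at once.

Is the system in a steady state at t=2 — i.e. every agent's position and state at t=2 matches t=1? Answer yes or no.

t=1: a0@(3,3) a1@(0,0) a2@(0,1) a3@(0,0) a4@(0,3) a5@(3,0) a6@(3,3) a7@(4,1) | pheromone: 4 2 0 2 0 0 / 0 0 0 0 0 0 / 0 0 0 0 0 0 / 2 0 0 6 0 0 / 0 4 0 0 0 0 / 0 0 0 0 0 0
t=2: a0@(3,3) a1@(0,0) a2@(0,0) a3@(0,0) a4@(0,3) a5@(4,1) a6@(3,3) a7@(4,1) | pheromone: 9 1 0 3 0 0 / 0 0 0 0 0 0 / 0 0 0 0 0 0 / 1 0 0 9 0 0 / 0 7 0 0 0 0 / 0 0 0 0 0 0

no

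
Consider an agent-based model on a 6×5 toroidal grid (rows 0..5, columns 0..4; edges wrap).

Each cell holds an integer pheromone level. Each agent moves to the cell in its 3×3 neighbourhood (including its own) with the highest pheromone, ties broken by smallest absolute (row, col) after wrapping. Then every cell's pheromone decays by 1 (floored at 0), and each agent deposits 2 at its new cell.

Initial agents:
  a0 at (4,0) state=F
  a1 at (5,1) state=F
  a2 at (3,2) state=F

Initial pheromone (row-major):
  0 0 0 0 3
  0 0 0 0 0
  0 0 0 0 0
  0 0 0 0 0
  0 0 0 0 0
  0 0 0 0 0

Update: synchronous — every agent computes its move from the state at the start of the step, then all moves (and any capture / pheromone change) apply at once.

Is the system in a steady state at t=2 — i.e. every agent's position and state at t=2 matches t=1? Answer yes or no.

t=1: a0@(3,0) a1@(0,0) a2@(2,1) | pheromone: 2 0 0 0 2 / 0 0 0 0 0 / 0 2 0 0 0 / 2 0 0 0 0 / 0 0 0 0 0 / 0 0 0 0 0
t=2: a0@(2,1) a1@(0,0) a2@(2,1) | pheromone: 3 0 0 0 1 / 0 0 0 0 0 / 0 5 0 0 0 / 1 0 0 0 0 / 0 0 0 0 0 / 0 0 0 0 0

no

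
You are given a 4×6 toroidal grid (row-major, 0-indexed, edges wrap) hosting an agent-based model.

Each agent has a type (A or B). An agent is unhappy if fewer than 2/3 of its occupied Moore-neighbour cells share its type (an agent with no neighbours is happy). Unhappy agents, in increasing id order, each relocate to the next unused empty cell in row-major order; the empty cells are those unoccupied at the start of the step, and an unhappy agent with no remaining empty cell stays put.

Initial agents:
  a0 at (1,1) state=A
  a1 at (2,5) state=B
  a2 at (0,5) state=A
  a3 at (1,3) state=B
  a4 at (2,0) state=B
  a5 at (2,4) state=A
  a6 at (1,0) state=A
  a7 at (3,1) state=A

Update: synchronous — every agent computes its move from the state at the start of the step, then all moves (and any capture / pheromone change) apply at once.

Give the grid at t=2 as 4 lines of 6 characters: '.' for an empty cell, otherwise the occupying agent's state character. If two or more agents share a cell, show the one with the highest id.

t=1: a0@(0,0):A a1@(0,1):B a2@(0,5):A a3@(0,2):B a4@(0,3):B a5@(0,4):A a6@(1,2):A a7@(1,4):A
t=2: a0@(1,0):A a1@(1,1):B a2@(0,5):A a3@(0,2):B a4@(1,3):B a5@(0,4):A a6@(1,5):A a7@(1,4):A

..B.AA
AB.BAA
......
......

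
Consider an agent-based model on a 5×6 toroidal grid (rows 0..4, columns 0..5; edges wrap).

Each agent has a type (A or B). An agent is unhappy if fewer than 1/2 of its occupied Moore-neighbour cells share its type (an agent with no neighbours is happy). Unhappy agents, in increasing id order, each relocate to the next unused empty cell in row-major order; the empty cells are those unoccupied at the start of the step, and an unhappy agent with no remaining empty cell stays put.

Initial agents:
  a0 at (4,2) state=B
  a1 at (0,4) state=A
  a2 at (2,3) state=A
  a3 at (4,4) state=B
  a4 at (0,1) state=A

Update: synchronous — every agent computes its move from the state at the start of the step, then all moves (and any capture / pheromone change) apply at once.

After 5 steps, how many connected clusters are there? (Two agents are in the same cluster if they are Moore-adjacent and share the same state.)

4

t=1: a0@(0,0):B a1@(0,2):A a2@(2,3):A a3@(0,3):B a4@(0,5):A
t=2: a0@(0,1):B a1@(0,4):A a2@(2,3):A a3@(1,0):B a4@(1,1):A
t=3: a0@(0,1):B a1@(0,4):A a2@(2,3):A a3@(1,0):B a4@(0,0):A
t=4: a0@(0,1):B a1@(0,4):A a2@(2,3):A a3@(1,0):B a4@(0,2):A
t=5: a0@(0,1):B a1@(0,4):A a2@(2,3):A a3@(1,0):B a4@(0,0):A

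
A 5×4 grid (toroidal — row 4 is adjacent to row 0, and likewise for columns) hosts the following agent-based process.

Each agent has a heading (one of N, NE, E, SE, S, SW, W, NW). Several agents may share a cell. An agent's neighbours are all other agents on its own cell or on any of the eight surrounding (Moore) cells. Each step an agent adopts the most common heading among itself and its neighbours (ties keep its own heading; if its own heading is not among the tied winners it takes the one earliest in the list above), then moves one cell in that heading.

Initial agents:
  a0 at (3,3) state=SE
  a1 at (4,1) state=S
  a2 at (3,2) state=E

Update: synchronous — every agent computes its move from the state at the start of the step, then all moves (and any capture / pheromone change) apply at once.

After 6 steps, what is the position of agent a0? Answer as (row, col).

(4, 1)

t=1: a0@(4,0):SE a1@(0,1):S a2@(3,3):E
t=2: a0@(0,1):SE a1@(1,1):S a2@(3,0):E
t=3: a0@(1,2):SE a1@(2,1):S a2@(3,1):E
t=4: a0@(2,3):SE a1@(3,1):S a2@(3,2):E
t=5: a0@(3,0):SE a1@(4,1):S a2@(3,3):E
t=6: a0@(4,1):SE a1@(0,1):S a2@(3,0):E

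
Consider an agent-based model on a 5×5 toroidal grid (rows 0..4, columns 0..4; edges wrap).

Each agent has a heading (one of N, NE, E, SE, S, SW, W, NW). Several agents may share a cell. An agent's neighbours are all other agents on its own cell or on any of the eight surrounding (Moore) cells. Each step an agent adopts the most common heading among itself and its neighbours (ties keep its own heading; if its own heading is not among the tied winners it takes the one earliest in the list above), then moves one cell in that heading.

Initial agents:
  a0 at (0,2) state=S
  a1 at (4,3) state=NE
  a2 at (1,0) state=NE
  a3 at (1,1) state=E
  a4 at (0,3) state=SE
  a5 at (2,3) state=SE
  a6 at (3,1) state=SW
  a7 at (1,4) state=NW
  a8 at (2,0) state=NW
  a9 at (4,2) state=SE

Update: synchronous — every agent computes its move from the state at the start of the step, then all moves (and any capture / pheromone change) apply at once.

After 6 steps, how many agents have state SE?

10

t=1: a0@(1,3):SE a1@(0,4):SE a2@(0,4):NW a3@(1,2):E a4@(1,4):SE a5@(3,4):SE a6@(4,0):SW a7@(0,3):NW a8@(1,4):NW a9@(0,3):SE
t=2: a0@(2,4):SE a1@(1,0):SE a2@(1,0):SE a3@(2,3):SE a4@(2,0):SE a5@(4,0):SE a6@(0,1):SE a7@(1,4):SE a8@(2,0):SE a9@(1,4):SE
t=3: a0@(3,0):SE a1@(2,1):SE a2@(2,1):SE a3@(3,4):SE a4@(3,1):SE a5@(0,1):SE a6@(1,2):SE a7@(2,0):SE a8@(3,1):SE a9@(2,0):SE
t=4: a0@(4,1):SE a1@(3,2):SE a2@(3,2):SE a3@(4,0):SE a4@(4,2):SE a5@(1,2):SE a6@(2,3):SE a7@(3,1):SE a8@(4,2):SE a9@(3,1):SE
t=5: a0@(0,2):SE a1@(4,3):SE a2@(4,3):SE a3@(0,1):SE a4@(0,3):SE a5@(2,3):SE a6@(3,4):SE a7@(4,2):SE a8@(0,3):SE a9@(4,2):SE
t=6: a0@(1,3):SE a1@(0,4):SE a2@(0,4):SE a3@(1,2):SE a4@(1,4):SE a5@(3,4):SE a6@(4,0):SE a7@(0,3):SE a8@(1,4):SE a9@(0,3):SE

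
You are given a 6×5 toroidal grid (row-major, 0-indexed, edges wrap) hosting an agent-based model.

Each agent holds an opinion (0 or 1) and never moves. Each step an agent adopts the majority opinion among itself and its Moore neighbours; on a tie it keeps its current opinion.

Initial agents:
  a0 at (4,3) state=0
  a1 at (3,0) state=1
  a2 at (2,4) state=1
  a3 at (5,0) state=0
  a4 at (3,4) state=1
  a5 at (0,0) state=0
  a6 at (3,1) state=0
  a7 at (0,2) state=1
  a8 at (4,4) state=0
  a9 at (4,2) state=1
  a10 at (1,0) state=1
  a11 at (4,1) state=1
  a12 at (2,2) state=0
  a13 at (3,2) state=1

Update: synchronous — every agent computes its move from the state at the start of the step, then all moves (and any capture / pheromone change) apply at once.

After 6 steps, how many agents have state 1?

12

t=1: a0@(4,3):1 a1@(3,0):1 a2@(2,4):1 a3@(5,0):0 a4@(3,4):1 a5@(0,0):0 a6@(3,1):1 a7@(0,2):1 a8@(4,4):0 a9@(4,2):1 a10@(1,0):1 a11@(4,1):1 a12@(2,2):0 a13@(3,2):1
t=2: a0@(4,3):1 a1@(3,0):1 a2@(2,4):1 a3@(5,0):0 a4@(3,4):1 a5@(0,0):0 a6@(3,1):1 a7@(0,2):1 a8@(4,4):1 a9@(4,2):1 a10@(1,0):1 a11@(4,1):1 a12@(2,2):1 a13@(3,2):1
t=3: (unchanged — steady state)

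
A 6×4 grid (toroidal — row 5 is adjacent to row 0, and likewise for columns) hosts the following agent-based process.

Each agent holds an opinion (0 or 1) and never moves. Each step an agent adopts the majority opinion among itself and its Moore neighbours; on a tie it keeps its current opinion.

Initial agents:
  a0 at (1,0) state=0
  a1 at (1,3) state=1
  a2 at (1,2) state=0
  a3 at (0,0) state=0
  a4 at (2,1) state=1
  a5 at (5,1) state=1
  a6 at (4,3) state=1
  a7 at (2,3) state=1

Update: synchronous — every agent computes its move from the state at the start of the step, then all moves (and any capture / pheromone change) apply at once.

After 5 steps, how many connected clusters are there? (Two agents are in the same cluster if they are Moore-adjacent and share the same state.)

t=1: a0@(1,0):1 a1@(1,3):0 a2@(1,2):1 a3@(0,0):0 a4@(2,1):0 a5@(5,1):1 a6@(4,3):1 a7@(2,3):1
t=2: a0@(1,0):0 a1@(1,3):1 a2@(1,2):1 a3@(0,0):0 a4@(2,1):1 a5@(5,1):1 a6@(4,3):1 a7@(2,3):1
t=3: a0@(1,0):1 a1@(1,3):1 a2@(1,2):1 a3@(0,0):0 a4@(2,1):1 a5@(5,1):1 a6@(4,3):1 a7@(2,3):1
t=4: a0@(1,0):1 a1@(1,3):1 a2@(1,2):1 a3@(0,0):1 a4@(2,1):1 a5@(5,1):1 a6@(4,3):1 a7@(2,3):1
t=5: (unchanged — steady state)

2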